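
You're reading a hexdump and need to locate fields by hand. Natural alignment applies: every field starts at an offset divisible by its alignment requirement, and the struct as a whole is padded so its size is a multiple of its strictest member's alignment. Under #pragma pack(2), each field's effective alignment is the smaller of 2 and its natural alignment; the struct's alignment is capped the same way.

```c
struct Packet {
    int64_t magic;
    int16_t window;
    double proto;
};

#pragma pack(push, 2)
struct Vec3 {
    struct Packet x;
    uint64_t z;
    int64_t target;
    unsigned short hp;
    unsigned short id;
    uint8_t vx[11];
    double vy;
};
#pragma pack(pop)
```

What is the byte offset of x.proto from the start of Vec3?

Packet: 0..8  magic  (8B, 8-aligned); 8..10  window  (2B, 2-aligned); 10..16  -- padding (6B); 16..24  proto  (8B, 8-aligned); sizeof = 24, alignof = 8
0..24  x  (24B, 2-aligned)
within Packet: proto at 16
0 + 16 = 16

16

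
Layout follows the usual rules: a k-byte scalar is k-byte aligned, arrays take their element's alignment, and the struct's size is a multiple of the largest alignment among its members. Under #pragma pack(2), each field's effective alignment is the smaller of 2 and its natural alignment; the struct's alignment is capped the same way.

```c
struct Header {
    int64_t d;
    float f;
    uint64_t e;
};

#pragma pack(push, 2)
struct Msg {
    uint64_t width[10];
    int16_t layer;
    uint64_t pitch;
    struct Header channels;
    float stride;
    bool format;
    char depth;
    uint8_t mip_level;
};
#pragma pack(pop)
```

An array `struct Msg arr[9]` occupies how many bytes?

Header: d at 0 (size 8, align 8) → ends 8; f at 8 (size 4, align 4) → ends 12; pad 4 to align 8 for e; e at 16 (size 8, align 8) → ends 24; total 24 bytes, alignment 8
width at 0 (size 80, align 2) → ends 80
layer at 80 (size 2, align 2) → ends 82
pitch at 82 (size 8, align 2) → ends 90
channels at 90 (size 24, align 2) → ends 114
stride at 114 (size 4, align 2) → ends 118
format at 118 (size 1, align 1) → ends 119
depth at 119 (size 1, align 1) → ends 120
mip_level at 120 (size 1, align 1) → ends 121
tail pad 1 to reach multiple of 2
total 122 bytes, alignment 2
array of 9: 9 × 122 = 1098

1098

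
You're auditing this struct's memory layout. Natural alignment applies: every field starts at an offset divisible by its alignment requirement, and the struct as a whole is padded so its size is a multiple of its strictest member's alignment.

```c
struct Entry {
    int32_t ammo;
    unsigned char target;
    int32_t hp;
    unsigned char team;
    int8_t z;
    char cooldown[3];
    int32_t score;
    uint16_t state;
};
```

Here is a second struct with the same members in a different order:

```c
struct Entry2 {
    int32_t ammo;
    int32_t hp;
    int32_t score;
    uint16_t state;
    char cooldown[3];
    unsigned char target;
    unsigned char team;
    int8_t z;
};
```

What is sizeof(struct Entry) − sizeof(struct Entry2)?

8

ammo at 0 (size 4, align 4) → ends 4
target at 4 (size 1, align 1) → ends 5
pad 3 to align 4 for hp
hp at 8 (size 4, align 4) → ends 12
team at 12 (size 1, align 1) → ends 13
z at 13 (size 1, align 1) → ends 14
cooldown at 14 (size 3, align 1) → ends 17
pad 3 to align 4 for score
score at 20 (size 4, align 4) → ends 24
state at 24 (size 2, align 2) → ends 26
tail pad 2 to reach multiple of 4
total 28 bytes, alignment 4
— Entry2 —
ammo at 0 (size 4, align 4) → ends 4
hp at 4 (size 4, align 4) → ends 8
score at 8 (size 4, align 4) → ends 12
state at 12 (size 2, align 2) → ends 14
cooldown at 14 (size 3, align 1) → ends 17
target at 17 (size 1, align 1) → ends 18
team at 18 (size 1, align 1) → ends 19
z at 19 (size 1, align 1) → ends 20
total 20 bytes, alignment 4
28 − 20 = 8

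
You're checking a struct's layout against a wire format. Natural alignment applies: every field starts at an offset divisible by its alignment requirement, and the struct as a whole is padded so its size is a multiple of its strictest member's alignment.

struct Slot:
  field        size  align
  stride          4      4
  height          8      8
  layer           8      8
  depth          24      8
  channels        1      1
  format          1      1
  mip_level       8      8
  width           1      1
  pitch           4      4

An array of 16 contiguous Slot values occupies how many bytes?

1152

0..4  stride  (4B, 4-aligned)
4..8  -- padding (4B)
8..16  height  (8B, 8-aligned)
16..24  layer  (8B, 8-aligned)
24..48  depth  (24B, 8-aligned)
48..49  channels  (1B, 1-aligned)
49..50  format  (1B, 1-aligned)
50..56  -- padding (6B)
56..64  mip_level  (8B, 8-aligned)
64..65  width  (1B, 1-aligned)
65..68  -- padding (3B)
68..72  pitch  (4B, 4-aligned)
sizeof = 72, alignof = 8
array of 16: 16 × 72 = 1152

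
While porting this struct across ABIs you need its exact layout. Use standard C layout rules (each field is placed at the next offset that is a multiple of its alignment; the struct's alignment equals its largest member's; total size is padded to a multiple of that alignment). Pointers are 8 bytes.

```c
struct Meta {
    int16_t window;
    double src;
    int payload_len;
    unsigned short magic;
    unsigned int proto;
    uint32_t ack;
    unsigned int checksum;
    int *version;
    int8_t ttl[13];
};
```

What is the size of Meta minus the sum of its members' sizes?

15

window at 0 (size 2, align 2) → ends 2
pad 6 to align 8 for src
src at 8 (size 8, align 8) → ends 16
payload_len at 16 (size 4, align 4) → ends 20
magic at 20 (size 2, align 2) → ends 22
pad 2 to align 4 for proto
proto at 24 (size 4, align 4) → ends 28
ack at 28 (size 4, align 4) → ends 32
checksum at 32 (size 4, align 4) → ends 36
pad 4 to align 8 for version
version at 40 (size 8, align 8) → ends 48
ttl at 48 (size 13, align 1) → ends 61
tail pad 3 to reach multiple of 8
total 64 bytes, alignment 8
data bytes 49, size 64 → padding 15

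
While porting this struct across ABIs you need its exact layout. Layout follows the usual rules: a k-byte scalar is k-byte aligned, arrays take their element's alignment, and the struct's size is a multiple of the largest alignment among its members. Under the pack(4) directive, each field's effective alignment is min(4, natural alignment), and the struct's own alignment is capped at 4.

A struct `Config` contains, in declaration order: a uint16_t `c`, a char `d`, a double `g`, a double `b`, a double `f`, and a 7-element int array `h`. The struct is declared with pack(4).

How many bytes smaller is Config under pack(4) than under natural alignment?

8

natural layout:
  @0: c [2B, align 2] → 2
  @2: d [1B, align 1] → 3
  +5 pad (align 8)
  @8: g [8B, align 8] → 16
  @16: b [8B, align 8] → 24
  @24: f [8B, align 8] → 32
  @32: h [28B, align 4] → 60
  +4 tail pad (align 8)
  size 64, align 8
packed(4) layout:
  @0: c [2B, align 2] → 2
  @2: d [1B, align 1] → 3
  +1 pad (align 4)
  @4: g [8B, align 4] → 12
  @12: b [8B, align 4] → 20
  @20: f [8B, align 4] → 28
  @28: h [28B, align 4] → 56
  size 56, align 4
64 − 56 = 8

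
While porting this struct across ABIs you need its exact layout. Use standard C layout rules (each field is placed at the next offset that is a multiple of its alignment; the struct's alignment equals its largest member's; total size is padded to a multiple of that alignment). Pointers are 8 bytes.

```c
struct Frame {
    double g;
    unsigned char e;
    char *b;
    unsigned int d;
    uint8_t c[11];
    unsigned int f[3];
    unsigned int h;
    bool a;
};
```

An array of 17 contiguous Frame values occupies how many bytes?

1088

@0: g [8B, align 8] → 8
@8: e [1B, align 1] → 9
+7 pad (align 8)
@16: b [8B, align 8] → 24
@24: d [4B, align 4] → 28
@28: c [11B, align 1] → 39
+1 pad (align 4)
@40: f [12B, align 4] → 52
@52: h [4B, align 4] → 56
@56: a [1B, align 1] → 57
+7 tail pad (align 8)
size 64, align 8
array of 17: 17 × 64 = 1088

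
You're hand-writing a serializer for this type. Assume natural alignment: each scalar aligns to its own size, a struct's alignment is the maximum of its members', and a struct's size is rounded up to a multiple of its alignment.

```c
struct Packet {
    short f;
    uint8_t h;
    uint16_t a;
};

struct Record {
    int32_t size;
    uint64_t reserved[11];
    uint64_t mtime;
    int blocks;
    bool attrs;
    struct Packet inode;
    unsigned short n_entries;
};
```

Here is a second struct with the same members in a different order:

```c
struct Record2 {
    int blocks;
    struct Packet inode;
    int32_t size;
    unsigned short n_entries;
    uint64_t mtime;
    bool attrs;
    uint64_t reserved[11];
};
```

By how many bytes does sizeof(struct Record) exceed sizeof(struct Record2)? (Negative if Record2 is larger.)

-8

Packet: @0: f [2B, align 2] → 2; @2: h [1B, align 1] → 3; +1 pad (align 2); @4: a [2B, align 2] → 6; size 6, align 2
@0: size [4B, align 4] → 4
+4 pad (align 8)
@8: reserved [88B, align 8] → 96
@96: mtime [8B, align 8] → 104
@104: blocks [4B, align 4] → 108
@108: attrs [1B, align 1] → 109
+1 pad (align 2)
@110: inode [6B, align 2] → 116
@116: n_entries [2B, align 2] → 118
+2 tail pad (align 8)
size 120, align 8
— Record2 —
@0: blocks [4B, align 4] → 4
@4: inode [6B, align 2] → 10
+2 pad (align 4)
@12: size [4B, align 4] → 16
@16: n_entries [2B, align 2] → 18
+6 pad (align 8)
@24: mtime [8B, align 8] → 32
@32: attrs [1B, align 1] → 33
+7 pad (align 8)
@40: reserved [88B, align 8] → 128
size 128, align 8
120 − 128 = -8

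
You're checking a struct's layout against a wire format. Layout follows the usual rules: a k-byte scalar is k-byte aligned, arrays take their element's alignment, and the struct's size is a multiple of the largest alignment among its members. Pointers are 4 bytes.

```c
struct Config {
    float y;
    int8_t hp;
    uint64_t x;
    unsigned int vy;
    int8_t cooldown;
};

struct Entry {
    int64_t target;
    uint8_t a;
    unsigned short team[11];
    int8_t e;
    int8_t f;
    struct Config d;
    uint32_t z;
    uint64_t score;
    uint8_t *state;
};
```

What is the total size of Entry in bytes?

88

Config: y at 0 (size 4, align 4) → ends 4; hp at 4 (size 1, align 1) → ends 5; pad 3 to align 8 for x; x at 8 (size 8, align 8) → ends 16; vy at 16 (size 4, align 4) → ends 20; cooldown at 20 (size 1, align 1) → ends 21; tail pad 3 to reach multiple of 8; total 24 bytes, alignment 8
target at 0 (size 8, align 8) → ends 8
a at 8 (size 1, align 1) → ends 9
pad 1 to align 2 for team
team at 10 (size 22, align 2) → ends 32
e at 32 (size 1, align 1) → ends 33
f at 33 (size 1, align 1) → ends 34
pad 6 to align 8 for d
d at 40 (size 24, align 8) → ends 64
z at 64 (size 4, align 4) → ends 68
pad 4 to align 8 for score
score at 72 (size 8, align 8) → ends 80
state at 80 (size 4, align 4) → ends 84
tail pad 4 to reach multiple of 8
total 88 bytes, alignment 8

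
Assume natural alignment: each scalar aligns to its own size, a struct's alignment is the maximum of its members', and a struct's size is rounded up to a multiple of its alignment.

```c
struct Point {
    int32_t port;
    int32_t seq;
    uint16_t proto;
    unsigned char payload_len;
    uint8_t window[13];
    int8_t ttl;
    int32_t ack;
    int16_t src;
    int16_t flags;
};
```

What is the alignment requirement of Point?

4

member alignments: port=4, seq=4, proto=2, payload_len=1, window=1, ttl=1, ack=4, src=2, flags=2
max = 4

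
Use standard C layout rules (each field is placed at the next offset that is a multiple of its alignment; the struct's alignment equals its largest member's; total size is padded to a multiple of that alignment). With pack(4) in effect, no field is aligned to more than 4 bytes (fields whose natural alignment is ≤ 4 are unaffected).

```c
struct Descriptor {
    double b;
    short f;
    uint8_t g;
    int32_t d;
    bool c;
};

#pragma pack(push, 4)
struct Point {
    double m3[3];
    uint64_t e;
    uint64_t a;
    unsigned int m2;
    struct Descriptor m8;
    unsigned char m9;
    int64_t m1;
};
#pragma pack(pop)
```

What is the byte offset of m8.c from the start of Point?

60

Descriptor: @0: b [8B, align 8] → 8; @8: f [2B, align 2] → 10; @10: g [1B, align 1] → 11; +1 pad (align 4); @12: d [4B, align 4] → 16; @16: c [1B, align 1] → 17; +7 tail pad (align 8); size 24, align 8
@0: m3 [24B, align 4] → 24
@24: e [8B, align 4] → 32
@32: a [8B, align 4] → 40
@40: m2 [4B, align 4] → 44
@44: m8 [24B, align 4] → 68
within Descriptor: c at 16
44 + 16 = 60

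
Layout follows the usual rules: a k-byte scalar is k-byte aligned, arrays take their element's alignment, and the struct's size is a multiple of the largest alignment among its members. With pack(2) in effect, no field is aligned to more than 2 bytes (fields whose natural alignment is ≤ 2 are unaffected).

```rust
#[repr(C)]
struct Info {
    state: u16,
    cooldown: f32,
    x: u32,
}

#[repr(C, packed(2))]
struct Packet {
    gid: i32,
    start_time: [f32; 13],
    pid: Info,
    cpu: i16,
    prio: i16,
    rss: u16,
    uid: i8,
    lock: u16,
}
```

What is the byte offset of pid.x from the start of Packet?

64

Info: @0: state [2B, align 2] → 2; +2 pad (align 4); @4: cooldown [4B, align 4] → 8; @8: x [4B, align 4] → 12; size 12, align 4
@0: gid [4B, align 2] → 4
@4: start_time [52B, align 2] → 56
@56: pid [12B, align 2] → 68
within Info: x at 8
56 + 8 = 64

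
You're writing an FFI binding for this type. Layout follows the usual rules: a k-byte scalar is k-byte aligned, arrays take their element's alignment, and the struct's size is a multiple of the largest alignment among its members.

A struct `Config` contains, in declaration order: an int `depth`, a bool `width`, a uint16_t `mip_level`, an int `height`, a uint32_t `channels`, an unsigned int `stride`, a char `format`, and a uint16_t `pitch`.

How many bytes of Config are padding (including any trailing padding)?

2

depth at 0 (size 4, align 4) → ends 4
width at 4 (size 1, align 1) → ends 5
pad 1 to align 2 for mip_level
mip_level at 6 (size 2, align 2) → ends 8
height at 8 (size 4, align 4) → ends 12
channels at 12 (size 4, align 4) → ends 16
stride at 16 (size 4, align 4) → ends 20
format at 20 (size 1, align 1) → ends 21
pad 1 to align 2 for pitch
pitch at 22 (size 2, align 2) → ends 24
total 24 bytes, alignment 4
data bytes 22, size 24 → padding 2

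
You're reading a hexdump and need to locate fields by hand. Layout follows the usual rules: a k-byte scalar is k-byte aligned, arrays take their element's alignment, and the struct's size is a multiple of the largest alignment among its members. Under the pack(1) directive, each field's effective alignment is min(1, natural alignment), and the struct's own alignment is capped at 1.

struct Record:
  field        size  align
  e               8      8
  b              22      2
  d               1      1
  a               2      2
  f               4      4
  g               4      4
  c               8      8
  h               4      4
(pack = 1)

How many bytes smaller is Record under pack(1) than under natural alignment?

natural layout:
  @0: e [8B, align 8] → 8
  @8: b [22B, align 2] → 30
  @30: d [1B, align 1] → 31
  +1 pad (align 2)
  @32: a [2B, align 2] → 34
  +2 pad (align 4)
  @36: f [4B, align 4] → 40
  @40: g [4B, align 4] → 44
  +4 pad (align 8)
  @48: c [8B, align 8] → 56
  @56: h [4B, align 4] → 60
  +4 tail pad (align 8)
  size 64, align 8
packed(1) layout:
  @0: e [8B, align 1] → 8
  @8: b [22B, align 1] → 30
  @30: d [1B, align 1] → 31
  @31: a [2B, align 1] → 33
  @33: f [4B, align 1] → 37
  @37: g [4B, align 1] → 41
  @41: c [8B, align 1] → 49
  @49: h [4B, align 1] → 53
  size 53, align 1
64 − 53 = 11

11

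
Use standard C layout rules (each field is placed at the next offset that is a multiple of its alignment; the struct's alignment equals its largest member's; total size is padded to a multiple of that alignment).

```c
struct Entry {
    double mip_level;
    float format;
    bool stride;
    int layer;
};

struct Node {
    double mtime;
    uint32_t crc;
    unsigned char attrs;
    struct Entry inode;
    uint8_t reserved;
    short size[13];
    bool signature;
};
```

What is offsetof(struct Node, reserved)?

40

Entry: @0: mip_level [8B, align 8] → 8; @8: format [4B, align 4] → 12; @12: stride [1B, align 1] → 13; +3 pad (align 4); @16: layer [4B, align 4] → 20; +4 tail pad (align 8); size 24, align 8
@0: mtime [8B, align 8] → 8
@8: crc [4B, align 4] → 12
@12: attrs [1B, align 1] → 13
+3 pad (align 8)
@16: inode [24B, align 8] → 40
@40: reserved [1B, align 1] → 41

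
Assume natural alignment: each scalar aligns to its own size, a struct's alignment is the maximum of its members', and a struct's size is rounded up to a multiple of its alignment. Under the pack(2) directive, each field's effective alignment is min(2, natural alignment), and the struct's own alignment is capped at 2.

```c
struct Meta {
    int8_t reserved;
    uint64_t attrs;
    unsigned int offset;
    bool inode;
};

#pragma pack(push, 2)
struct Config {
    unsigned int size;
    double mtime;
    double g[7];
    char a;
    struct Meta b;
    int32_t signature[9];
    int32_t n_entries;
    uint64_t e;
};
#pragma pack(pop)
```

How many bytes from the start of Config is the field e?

134

Meta: 0..1  reserved  (1B, 1-aligned); 1..8  -- padding (7B); 8..16  attrs  (8B, 8-aligned); 16..20  offset  (4B, 4-aligned); 20..21  inode  (1B, 1-aligned); 21..24  -- tail padding (3B); sizeof = 24, alignof = 8
0..4  size  (4B, 2-aligned)
4..12  mtime  (8B, 2-aligned)
12..68  g  (56B, 2-aligned)
68..69  a  (1B, 1-aligned)
69..70  -- padding (1B)
70..94  b  (24B, 2-aligned)
94..130  signature  (36B, 2-aligned)
130..134  n_entries  (4B, 2-aligned)
134..142  e  (8B, 2-aligned)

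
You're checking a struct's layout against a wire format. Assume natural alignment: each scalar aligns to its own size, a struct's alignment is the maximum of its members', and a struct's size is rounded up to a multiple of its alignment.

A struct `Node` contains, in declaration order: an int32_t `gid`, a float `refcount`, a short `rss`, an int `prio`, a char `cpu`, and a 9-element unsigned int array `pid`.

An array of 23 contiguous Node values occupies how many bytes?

@0: gid [4B, align 4] → 4
@4: refcount [4B, align 4] → 8
@8: rss [2B, align 2] → 10
+2 pad (align 4)
@12: prio [4B, align 4] → 16
@16: cpu [1B, align 1] → 17
+3 pad (align 4)
@20: pid [36B, align 4] → 56
size 56, align 4
array of 23: 23 × 56 = 1288

1288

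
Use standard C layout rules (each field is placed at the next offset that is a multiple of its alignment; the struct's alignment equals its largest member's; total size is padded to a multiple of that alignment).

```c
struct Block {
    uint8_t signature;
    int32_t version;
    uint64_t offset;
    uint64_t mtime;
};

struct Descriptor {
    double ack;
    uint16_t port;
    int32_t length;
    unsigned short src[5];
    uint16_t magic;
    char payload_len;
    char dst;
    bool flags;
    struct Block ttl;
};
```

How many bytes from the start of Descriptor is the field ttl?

32

Block: @0: signature [1B, align 1] → 1; +3 pad (align 4); @4: version [4B, align 4] → 8; @8: offset [8B, align 8] → 16; @16: mtime [8B, align 8] → 24; size 24, align 8
@0: ack [8B, align 8] → 8
@8: port [2B, align 2] → 10
+2 pad (align 4)
@12: length [4B, align 4] → 16
@16: src [10B, align 2] → 26
@26: magic [2B, align 2] → 28
@28: payload_len [1B, align 1] → 29
@29: dst [1B, align 1] → 30
@30: flags [1B, align 1] → 31
+1 pad (align 8)
@32: ttl [24B, align 8] → 56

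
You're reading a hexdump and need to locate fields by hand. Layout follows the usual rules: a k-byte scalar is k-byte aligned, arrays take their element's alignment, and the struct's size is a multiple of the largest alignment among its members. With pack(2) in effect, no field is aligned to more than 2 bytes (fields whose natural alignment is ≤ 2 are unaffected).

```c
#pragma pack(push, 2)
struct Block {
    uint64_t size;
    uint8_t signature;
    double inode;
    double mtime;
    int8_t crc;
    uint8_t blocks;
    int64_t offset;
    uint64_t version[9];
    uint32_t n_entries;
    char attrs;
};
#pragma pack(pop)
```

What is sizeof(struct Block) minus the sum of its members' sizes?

@0: size [8B, align 2] → 8
@8: signature [1B, align 1] → 9
+1 pad (align 2)
@10: inode [8B, align 2] → 18
@18: mtime [8B, align 2] → 26
@26: crc [1B, align 1] → 27
@27: blocks [1B, align 1] → 28
@28: offset [8B, align 2] → 36
@36: version [72B, align 2] → 108
@108: n_entries [4B, align 2] → 112
@112: attrs [1B, align 1] → 113
+1 tail pad (align 2)
size 114, align 2
data bytes 112, size 114 → padding 2

2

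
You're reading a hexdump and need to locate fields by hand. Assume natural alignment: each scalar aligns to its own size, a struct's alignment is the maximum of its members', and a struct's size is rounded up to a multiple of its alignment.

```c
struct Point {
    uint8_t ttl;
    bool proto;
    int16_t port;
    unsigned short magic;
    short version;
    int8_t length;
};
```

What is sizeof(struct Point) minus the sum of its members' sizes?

1

ttl at 0 (size 1, align 1) → ends 1
proto at 1 (size 1, align 1) → ends 2
port at 2 (size 2, align 2) → ends 4
magic at 4 (size 2, align 2) → ends 6
version at 6 (size 2, align 2) → ends 8
length at 8 (size 1, align 1) → ends 9
tail pad 1 to reach multiple of 2
total 10 bytes, alignment 2
data bytes 9, size 10 → padding 1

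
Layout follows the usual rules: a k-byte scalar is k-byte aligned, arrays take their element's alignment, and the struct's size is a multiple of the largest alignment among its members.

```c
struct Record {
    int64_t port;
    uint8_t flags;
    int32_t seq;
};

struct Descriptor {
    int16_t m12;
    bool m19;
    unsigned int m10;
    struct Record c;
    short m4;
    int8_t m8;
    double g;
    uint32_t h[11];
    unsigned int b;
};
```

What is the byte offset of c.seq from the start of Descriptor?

20

Record: port at 0 (size 8, align 8) → ends 8; flags at 8 (size 1, align 1) → ends 9; pad 3 to align 4 for seq; seq at 12 (size 4, align 4) → ends 16; total 16 bytes, alignment 8
m12 at 0 (size 2, align 2) → ends 2
m19 at 2 (size 1, align 1) → ends 3
pad 1 to align 4 for m10
m10 at 4 (size 4, align 4) → ends 8
c at 8 (size 16, align 8) → ends 24
within Record: seq at 12
8 + 12 = 20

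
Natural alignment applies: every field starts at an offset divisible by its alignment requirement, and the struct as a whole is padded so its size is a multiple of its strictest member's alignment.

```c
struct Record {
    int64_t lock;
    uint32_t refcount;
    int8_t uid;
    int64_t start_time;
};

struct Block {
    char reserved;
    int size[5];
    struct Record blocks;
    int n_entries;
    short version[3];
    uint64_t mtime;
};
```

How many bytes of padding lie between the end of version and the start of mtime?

6

Record: lock at 0 (size 8, align 8) → ends 8; refcount at 8 (size 4, align 4) → ends 12; uid at 12 (size 1, align 1) → ends 13; pad 3 to align 8 for start_time; start_time at 16 (size 8, align 8) → ends 24; total 24 bytes, alignment 8
reserved at 0 (size 1, align 1) → ends 1
pad 3 to align 4 for size
size at 4 (size 20, align 4) → ends 24
blocks at 24 (size 24, align 8) → ends 48
n_entries at 48 (size 4, align 4) → ends 52
version at 52 (size 6, align 2) → ends 58
pad 6 to align 8 for mtime
mtime at 64 (size 8, align 8) → ends 72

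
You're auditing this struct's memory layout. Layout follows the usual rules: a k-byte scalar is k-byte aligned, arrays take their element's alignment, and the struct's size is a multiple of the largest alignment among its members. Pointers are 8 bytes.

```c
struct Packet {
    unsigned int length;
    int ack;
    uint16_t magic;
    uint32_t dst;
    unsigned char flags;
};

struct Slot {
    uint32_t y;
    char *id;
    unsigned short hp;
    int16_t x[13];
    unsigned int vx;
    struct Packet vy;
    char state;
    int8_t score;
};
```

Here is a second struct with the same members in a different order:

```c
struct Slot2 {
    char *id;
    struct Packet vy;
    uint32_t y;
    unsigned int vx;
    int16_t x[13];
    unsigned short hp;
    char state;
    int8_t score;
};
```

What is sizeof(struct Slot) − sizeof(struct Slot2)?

Packet: 0..4  length  (4B, 4-aligned); 4..8  ack  (4B, 4-aligned); 8..10  magic  (2B, 2-aligned); 10..12  -- padding (2B); 12..16  dst  (4B, 4-aligned); 16..17  flags  (1B, 1-aligned); 17..20  -- tail padding (3B); sizeof = 20, alignof = 4
0..4  y  (4B, 4-aligned)
4..8  -- padding (4B)
8..16  id  (8B, 8-aligned)
16..18  hp  (2B, 2-aligned)
18..44  x  (26B, 2-aligned)
44..48  vx  (4B, 4-aligned)
48..68  vy  (20B, 4-aligned)
68..69  state  (1B, 1-aligned)
69..70  score  (1B, 1-aligned)
70..72  -- tail padding (2B)
sizeof = 72, alignof = 8
— Slot2 —
0..8  id  (8B, 8-aligned)
8..28  vy  (20B, 4-aligned)
28..32  y  (4B, 4-aligned)
32..36  vx  (4B, 4-aligned)
36..62  x  (26B, 2-aligned)
62..64  hp  (2B, 2-aligned)
64..65  state  (1B, 1-aligned)
65..66  score  (1B, 1-aligned)
66..72  -- tail padding (6B)
sizeof = 72, alignof = 8
72 − 72 = 0

0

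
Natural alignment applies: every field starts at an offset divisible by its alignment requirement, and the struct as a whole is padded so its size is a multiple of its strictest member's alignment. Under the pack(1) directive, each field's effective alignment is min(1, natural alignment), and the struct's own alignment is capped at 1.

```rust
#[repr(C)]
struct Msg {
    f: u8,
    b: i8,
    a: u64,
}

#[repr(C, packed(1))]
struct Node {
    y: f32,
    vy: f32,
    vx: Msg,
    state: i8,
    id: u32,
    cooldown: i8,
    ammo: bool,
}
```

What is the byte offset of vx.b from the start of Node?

Msg: f at 0 (size 1, align 1) → ends 1; b at 1 (size 1, align 1) → ends 2; pad 6 to align 8 for a; a at 8 (size 8, align 8) → ends 16; total 16 bytes, alignment 8
y at 0 (size 4, align 1) → ends 4
vy at 4 (size 4, align 1) → ends 8
vx at 8 (size 16, align 1) → ends 24
within Msg: b at 1
8 + 1 = 9

9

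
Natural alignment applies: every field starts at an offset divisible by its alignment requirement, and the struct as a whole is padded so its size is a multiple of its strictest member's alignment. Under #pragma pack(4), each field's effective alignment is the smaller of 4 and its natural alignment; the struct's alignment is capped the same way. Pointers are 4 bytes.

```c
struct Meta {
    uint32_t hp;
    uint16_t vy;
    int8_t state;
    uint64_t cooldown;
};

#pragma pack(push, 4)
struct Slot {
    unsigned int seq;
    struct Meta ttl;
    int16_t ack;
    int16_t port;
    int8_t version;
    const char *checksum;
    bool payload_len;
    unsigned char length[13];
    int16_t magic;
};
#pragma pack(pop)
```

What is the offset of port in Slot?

22

Meta: hp at 0 (size 4, align 4) → ends 4; vy at 4 (size 2, align 2) → ends 6; state at 6 (size 1, align 1) → ends 7; pad 1 to align 8 for cooldown; cooldown at 8 (size 8, align 8) → ends 16; total 16 bytes, alignment 8
seq at 0 (size 4, align 4) → ends 4
ttl at 4 (size 16, align 4) → ends 20
ack at 20 (size 2, align 2) → ends 22
port at 22 (size 2, align 2) → ends 24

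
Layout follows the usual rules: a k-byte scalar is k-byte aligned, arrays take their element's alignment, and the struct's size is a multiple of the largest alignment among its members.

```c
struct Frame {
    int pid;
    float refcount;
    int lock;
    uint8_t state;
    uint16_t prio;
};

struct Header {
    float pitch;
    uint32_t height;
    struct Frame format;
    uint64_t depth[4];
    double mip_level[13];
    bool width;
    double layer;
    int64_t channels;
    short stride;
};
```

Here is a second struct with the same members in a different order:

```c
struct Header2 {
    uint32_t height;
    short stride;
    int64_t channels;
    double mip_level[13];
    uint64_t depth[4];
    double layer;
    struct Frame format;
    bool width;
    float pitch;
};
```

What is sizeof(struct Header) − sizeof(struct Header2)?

Frame: @0: pid [4B, align 4] → 4; @4: refcount [4B, align 4] → 8; @8: lock [4B, align 4] → 12; @12: state [1B, align 1] → 13; +1 pad (align 2); @14: prio [2B, align 2] → 16; size 16, align 4
@0: pitch [4B, align 4] → 4
@4: height [4B, align 4] → 8
@8: format [16B, align 4] → 24
@24: depth [32B, align 8] → 56
@56: mip_level [104B, align 8] → 160
@160: width [1B, align 1] → 161
+7 pad (align 8)
@168: layer [8B, align 8] → 176
@176: channels [8B, align 8] → 184
@184: stride [2B, align 2] → 186
+6 tail pad (align 8)
size 192, align 8
— Header2 —
@0: height [4B, align 4] → 4
@4: stride [2B, align 2] → 6
+2 pad (align 8)
@8: channels [8B, align 8] → 16
@16: mip_level [104B, align 8] → 120
@120: depth [32B, align 8] → 152
@152: layer [8B, align 8] → 160
@160: format [16B, align 4] → 176
@176: width [1B, align 1] → 177
+3 pad (align 4)
@180: pitch [4B, align 4] → 184
size 184, align 8
192 − 184 = 8

8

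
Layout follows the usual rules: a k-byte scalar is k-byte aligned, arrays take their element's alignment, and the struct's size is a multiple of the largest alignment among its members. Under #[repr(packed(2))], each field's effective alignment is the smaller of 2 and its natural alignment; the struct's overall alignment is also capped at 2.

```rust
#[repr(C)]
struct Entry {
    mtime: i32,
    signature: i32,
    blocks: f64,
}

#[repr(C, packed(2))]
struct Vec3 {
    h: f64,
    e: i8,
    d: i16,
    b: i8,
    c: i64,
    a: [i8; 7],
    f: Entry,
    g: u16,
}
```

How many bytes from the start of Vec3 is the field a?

22

Entry: mtime at 0 (size 4, align 4) → ends 4; signature at 4 (size 4, align 4) → ends 8; blocks at 8 (size 8, align 8) → ends 16; total 16 bytes, alignment 8
h at 0 (size 8, align 2) → ends 8
e at 8 (size 1, align 1) → ends 9
pad 1 to align 2 for d
d at 10 (size 2, align 2) → ends 12
b at 12 (size 1, align 1) → ends 13
pad 1 to align 2 for c
c at 14 (size 8, align 2) → ends 22
a at 22 (size 7, align 1) → ends 29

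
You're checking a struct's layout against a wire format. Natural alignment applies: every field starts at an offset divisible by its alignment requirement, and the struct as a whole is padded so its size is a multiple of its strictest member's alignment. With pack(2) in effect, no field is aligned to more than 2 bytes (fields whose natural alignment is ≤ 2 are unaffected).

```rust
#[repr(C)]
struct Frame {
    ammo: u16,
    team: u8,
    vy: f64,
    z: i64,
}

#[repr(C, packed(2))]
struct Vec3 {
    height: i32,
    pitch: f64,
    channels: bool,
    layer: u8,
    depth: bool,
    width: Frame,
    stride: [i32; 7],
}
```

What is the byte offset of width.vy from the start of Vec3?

24

Frame: @0: ammo [2B, align 2] → 2; @2: team [1B, align 1] → 3; +5 pad (align 8); @8: vy [8B, align 8] → 16; @16: z [8B, align 8] → 24; size 24, align 8
@0: height [4B, align 2] → 4
@4: pitch [8B, align 2] → 12
@12: channels [1B, align 1] → 13
@13: layer [1B, align 1] → 14
@14: depth [1B, align 1] → 15
+1 pad (align 2)
@16: width [24B, align 2] → 40
within Frame: vy at 8
16 + 8 = 24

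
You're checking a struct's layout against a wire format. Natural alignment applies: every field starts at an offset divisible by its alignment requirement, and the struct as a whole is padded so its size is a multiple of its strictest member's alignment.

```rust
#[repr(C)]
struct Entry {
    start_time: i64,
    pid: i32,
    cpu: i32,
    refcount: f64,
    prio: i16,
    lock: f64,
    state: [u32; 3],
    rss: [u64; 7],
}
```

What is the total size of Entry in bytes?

112

start_time at 0 (size 8, align 8) → ends 8
pid at 8 (size 4, align 4) → ends 12
cpu at 12 (size 4, align 4) → ends 16
refcount at 16 (size 8, align 8) → ends 24
prio at 24 (size 2, align 2) → ends 26
pad 6 to align 8 for lock
lock at 32 (size 8, align 8) → ends 40
state at 40 (size 12, align 4) → ends 52
pad 4 to align 8 for rss
rss at 56 (size 56, align 8) → ends 112
total 112 bytes, alignment 8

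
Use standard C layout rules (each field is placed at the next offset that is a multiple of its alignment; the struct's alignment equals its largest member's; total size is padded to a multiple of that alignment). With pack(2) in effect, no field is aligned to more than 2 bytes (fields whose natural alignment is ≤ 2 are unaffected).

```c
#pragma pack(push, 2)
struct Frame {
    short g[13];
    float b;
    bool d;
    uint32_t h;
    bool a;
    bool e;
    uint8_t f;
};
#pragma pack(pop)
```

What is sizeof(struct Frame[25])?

0..26  g  (26B, 2-aligned)
26..30  b  (4B, 2-aligned)
30..31  d  (1B, 1-aligned)
31..32  -- padding (1B)
32..36  h  (4B, 2-aligned)
36..37  a  (1B, 1-aligned)
37..38  e  (1B, 1-aligned)
38..39  f  (1B, 1-aligned)
39..40  -- tail padding (1B)
sizeof = 40, alignof = 2
array of 25: 25 × 40 = 1000

1000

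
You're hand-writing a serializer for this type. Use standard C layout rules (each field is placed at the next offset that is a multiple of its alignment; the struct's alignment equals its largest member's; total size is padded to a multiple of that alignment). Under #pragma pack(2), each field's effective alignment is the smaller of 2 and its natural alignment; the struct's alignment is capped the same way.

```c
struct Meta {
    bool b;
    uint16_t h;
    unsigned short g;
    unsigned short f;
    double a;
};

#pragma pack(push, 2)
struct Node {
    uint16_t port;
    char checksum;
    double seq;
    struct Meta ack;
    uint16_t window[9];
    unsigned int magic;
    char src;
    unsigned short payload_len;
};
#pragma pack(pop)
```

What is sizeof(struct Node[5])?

270

Meta: @0: b [1B, align 1] → 1; +1 pad (align 2); @2: h [2B, align 2] → 4; @4: g [2B, align 2] → 6; @6: f [2B, align 2] → 8; @8: a [8B, align 8] → 16; size 16, align 8
@0: port [2B, align 2] → 2
@2: checksum [1B, align 1] → 3
+1 pad (align 2)
@4: seq [8B, align 2] → 12
@12: ack [16B, align 2] → 28
@28: window [18B, align 2] → 46
@46: magic [4B, align 2] → 50
@50: src [1B, align 1] → 51
+1 pad (align 2)
@52: payload_len [2B, align 2] → 54
size 54, align 2
array of 5: 5 × 54 = 270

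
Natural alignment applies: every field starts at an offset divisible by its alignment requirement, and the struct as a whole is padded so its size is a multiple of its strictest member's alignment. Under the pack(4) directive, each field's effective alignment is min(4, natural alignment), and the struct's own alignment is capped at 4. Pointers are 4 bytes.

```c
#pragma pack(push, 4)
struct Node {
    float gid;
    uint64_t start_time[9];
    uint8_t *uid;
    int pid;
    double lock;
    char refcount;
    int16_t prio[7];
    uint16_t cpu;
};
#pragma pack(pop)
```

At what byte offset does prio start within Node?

@0: gid [4B, align 4] → 4
@4: start_time [72B, align 4] → 76
@76: uid [4B, align 4] → 80
@80: pid [4B, align 4] → 84
@84: lock [8B, align 4] → 92
@92: refcount [1B, align 1] → 93
+1 pad (align 2)
@94: prio [14B, align 2] → 108

94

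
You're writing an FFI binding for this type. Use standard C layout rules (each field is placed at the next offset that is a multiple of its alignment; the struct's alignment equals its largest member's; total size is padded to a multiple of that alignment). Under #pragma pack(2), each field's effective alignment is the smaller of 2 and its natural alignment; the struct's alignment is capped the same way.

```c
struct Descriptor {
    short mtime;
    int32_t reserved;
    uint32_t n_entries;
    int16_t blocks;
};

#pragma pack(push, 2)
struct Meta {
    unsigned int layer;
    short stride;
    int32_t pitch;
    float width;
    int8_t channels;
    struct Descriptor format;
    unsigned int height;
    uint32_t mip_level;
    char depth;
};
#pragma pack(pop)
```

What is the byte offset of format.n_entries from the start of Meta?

Descriptor: mtime at 0 (size 2, align 2) → ends 2; pad 2 to align 4 for reserved; reserved at 4 (size 4, align 4) → ends 8; n_entries at 8 (size 4, align 4) → ends 12; blocks at 12 (size 2, align 2) → ends 14; tail pad 2 to reach multiple of 4; total 16 bytes, alignment 4
layer at 0 (size 4, align 2) → ends 4
stride at 4 (size 2, align 2) → ends 6
pitch at 6 (size 4, align 2) → ends 10
width at 10 (size 4, align 2) → ends 14
channels at 14 (size 1, align 1) → ends 15
pad 1 to align 2 for format
format at 16 (size 16, align 2) → ends 32
within Descriptor: n_entries at 8
16 + 8 = 24

24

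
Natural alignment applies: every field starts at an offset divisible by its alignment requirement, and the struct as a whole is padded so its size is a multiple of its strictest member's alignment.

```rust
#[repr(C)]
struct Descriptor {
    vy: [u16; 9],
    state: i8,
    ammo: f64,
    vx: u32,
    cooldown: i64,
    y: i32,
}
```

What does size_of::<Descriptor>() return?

vy at 0 (size 18, align 2) → ends 18
state at 18 (size 1, align 1) → ends 19
pad 5 to align 8 for ammo
ammo at 24 (size 8, align 8) → ends 32
vx at 32 (size 4, align 4) → ends 36
pad 4 to align 8 for cooldown
cooldown at 40 (size 8, align 8) → ends 48
y at 48 (size 4, align 4) → ends 52
tail pad 4 to reach multiple of 8
total 56 bytes, alignment 8

56 bytes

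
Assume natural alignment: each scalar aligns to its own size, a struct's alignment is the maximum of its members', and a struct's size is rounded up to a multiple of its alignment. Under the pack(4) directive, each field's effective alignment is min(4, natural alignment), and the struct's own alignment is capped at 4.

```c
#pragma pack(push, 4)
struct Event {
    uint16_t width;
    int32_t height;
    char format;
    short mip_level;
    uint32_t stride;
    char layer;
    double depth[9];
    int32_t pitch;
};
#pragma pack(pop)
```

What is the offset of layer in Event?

16

0..2  width  (2B, 2-aligned)
2..4  -- padding (2B)
4..8  height  (4B, 4-aligned)
8..9  format  (1B, 1-aligned)
9..10  -- padding (1B)
10..12  mip_level  (2B, 2-aligned)
12..16  stride  (4B, 4-aligned)
16..17  layer  (1B, 1-aligned)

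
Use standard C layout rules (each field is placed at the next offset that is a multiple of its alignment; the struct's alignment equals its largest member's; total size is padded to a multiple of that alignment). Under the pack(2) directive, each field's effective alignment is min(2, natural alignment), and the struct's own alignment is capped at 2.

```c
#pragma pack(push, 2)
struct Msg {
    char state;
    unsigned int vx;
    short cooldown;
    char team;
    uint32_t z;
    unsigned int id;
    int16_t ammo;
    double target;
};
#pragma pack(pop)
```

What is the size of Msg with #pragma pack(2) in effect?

28

0..1  state  (1B, 1-aligned)
1..2  -- padding (1B)
2..6  vx  (4B, 2-aligned)
6..8  cooldown  (2B, 2-aligned)
8..9  team  (1B, 1-aligned)
9..10  -- padding (1B)
10..14  z  (4B, 2-aligned)
14..18  id  (4B, 2-aligned)
18..20  ammo  (2B, 2-aligned)
20..28  target  (8B, 2-aligned)
sizeof = 28, alignof = 2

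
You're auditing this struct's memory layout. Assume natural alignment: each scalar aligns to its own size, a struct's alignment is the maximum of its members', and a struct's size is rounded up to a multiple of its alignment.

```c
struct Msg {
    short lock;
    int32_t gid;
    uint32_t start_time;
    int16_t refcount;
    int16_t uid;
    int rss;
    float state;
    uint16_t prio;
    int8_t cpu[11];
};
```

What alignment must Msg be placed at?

member alignments: lock=2, gid=4, start_time=4, refcount=2, uid=2, rss=4, state=4, prio=2, cpu=1
max = 4

4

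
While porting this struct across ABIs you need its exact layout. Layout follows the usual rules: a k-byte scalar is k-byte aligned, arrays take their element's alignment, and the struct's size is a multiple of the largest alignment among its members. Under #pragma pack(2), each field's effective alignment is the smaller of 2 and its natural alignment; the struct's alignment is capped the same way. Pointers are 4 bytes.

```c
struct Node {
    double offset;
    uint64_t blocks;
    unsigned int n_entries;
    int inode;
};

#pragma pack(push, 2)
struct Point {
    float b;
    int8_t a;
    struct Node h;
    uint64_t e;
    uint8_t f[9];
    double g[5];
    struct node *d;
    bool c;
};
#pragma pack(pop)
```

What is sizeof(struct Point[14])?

Node: offset at 0 (size 8, align 8) → ends 8; blocks at 8 (size 8, align 8) → ends 16; n_entries at 16 (size 4, align 4) → ends 20; inode at 20 (size 4, align 4) → ends 24; total 24 bytes, alignment 8
b at 0 (size 4, align 2) → ends 4
a at 4 (size 1, align 1) → ends 5
pad 1 to align 2 for h
h at 6 (size 24, align 2) → ends 30
e at 30 (size 8, align 2) → ends 38
f at 38 (size 9, align 1) → ends 47
pad 1 to align 2 for g
g at 48 (size 40, align 2) → ends 88
d at 88 (size 4, align 2) → ends 92
c at 92 (size 1, align 1) → ends 93
tail pad 1 to reach multiple of 2
total 94 bytes, alignment 2
array of 14: 14 × 94 = 1316

1316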